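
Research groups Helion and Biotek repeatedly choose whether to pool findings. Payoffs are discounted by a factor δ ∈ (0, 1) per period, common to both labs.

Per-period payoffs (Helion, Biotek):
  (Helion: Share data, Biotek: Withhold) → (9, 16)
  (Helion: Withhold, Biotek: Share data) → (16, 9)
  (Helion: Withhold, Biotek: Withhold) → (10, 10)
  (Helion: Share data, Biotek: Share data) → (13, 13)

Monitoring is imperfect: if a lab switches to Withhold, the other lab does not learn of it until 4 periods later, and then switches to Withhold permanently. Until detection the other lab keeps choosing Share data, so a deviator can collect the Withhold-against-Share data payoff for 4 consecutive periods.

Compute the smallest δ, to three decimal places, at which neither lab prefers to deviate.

The best deviation is to choose Withhold for all 4 undetected periods, earning 16 each, then 10 forever once detected.
Deviation value: 16(1−δ^4)/(1−δ) + 10δ^4/(1−δ); cooperation value: 13/(1−δ).
IC: 13 ≥ 16(1−δ^4) + 10δ^4 = 16 − 6δ^4.
So δ^4 ≥ 3/6 = 1/2, giving δ ≥ (1/2)^(1/4) ≈ 0.841.

0.841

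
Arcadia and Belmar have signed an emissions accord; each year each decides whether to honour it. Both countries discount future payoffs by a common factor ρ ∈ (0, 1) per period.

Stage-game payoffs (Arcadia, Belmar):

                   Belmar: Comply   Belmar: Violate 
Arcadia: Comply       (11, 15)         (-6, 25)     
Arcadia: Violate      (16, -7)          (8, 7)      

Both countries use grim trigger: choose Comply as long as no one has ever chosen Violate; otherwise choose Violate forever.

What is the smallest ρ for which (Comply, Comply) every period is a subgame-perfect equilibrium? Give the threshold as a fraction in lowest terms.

5/8

For Arcadia: deviation gain 16−11 = 5, per-period punishment loss 11−8 = 3. IC gives ρ ≥ 5/8.
For Belmar: gain 10, loss 8 per period, so ρ ≥ 10/18 = 5/9.
The tighter constraint is Arcadia's, so cooperation needs ρ ≥ 5/8.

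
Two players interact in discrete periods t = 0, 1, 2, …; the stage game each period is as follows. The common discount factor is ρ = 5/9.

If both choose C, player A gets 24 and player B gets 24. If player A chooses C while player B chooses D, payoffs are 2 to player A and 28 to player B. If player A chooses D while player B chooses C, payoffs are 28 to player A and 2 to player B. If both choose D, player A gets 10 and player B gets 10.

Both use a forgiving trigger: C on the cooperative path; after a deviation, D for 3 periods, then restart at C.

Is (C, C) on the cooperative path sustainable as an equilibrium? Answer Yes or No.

Yes

Comparing payoff streams over the 4 periods until play realigns: cooperate → 24(1+ρ+…+ρ^3); deviate → 28 + 10(ρ+…+ρ^3).
Cooperation is sustained iff (24−10)(ρ+…+ρ^3) ≥ 28−24.
ρ+…+ρ^3 = 5/9·(1−(5/9)^3)/(1−5/9) = 1.0357, and (28−24)/(24−10) = 0.2857.
1.0357 ≥ 0.2857, so cooperation is sustainable.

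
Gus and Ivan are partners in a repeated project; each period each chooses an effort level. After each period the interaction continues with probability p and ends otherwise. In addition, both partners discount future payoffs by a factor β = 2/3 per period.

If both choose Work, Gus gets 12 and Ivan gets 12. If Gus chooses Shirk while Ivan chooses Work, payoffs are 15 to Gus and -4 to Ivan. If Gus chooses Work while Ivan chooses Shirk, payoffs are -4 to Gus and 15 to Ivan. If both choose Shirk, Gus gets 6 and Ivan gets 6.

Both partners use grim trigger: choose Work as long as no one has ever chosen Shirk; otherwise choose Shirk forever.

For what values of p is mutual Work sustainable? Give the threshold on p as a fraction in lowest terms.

With continuation probability p and discount β, the effective per-period discount factor is βp.
Grim-trigger IC: βp ≥ (15−12)/(15−6) = 1/3.
So p ≥ (1/3)/(2/3) = 1/2.

1/2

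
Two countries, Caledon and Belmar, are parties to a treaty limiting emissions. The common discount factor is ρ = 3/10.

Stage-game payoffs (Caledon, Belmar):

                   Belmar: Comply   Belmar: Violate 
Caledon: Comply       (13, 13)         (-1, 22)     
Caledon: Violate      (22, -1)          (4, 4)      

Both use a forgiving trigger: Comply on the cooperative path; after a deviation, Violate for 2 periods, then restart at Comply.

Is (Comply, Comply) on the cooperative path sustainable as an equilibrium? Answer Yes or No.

Comparing payoff streams over the 3 periods until play realigns: cooperate → 13(1+ρ+…+ρ^2); deviate → 22 + 4(ρ+…+ρ^2).
Cooperation is sustained iff (13−4)(ρ+…+ρ^2) ≥ 22−13.
ρ+…+ρ^2 = 3/10·(1−(3/10)^2)/(1−3/10) = 0.3900, and (22−13)/(13−4) = 1.0000.
0.3900 < 1.0000, so cooperation is not sustainable.

No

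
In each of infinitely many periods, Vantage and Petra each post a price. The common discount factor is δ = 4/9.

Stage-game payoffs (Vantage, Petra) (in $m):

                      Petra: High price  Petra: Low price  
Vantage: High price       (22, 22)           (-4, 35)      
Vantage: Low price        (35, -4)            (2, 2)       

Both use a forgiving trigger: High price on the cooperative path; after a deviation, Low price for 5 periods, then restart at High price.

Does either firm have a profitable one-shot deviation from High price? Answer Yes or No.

No

IC: δ+…+δ^5 ≥ (35−22)/(22−2) = 13/20.
At δ = 4/9: partial sum = 0.7861 ≥ 0.6500. Cooperation sustainable.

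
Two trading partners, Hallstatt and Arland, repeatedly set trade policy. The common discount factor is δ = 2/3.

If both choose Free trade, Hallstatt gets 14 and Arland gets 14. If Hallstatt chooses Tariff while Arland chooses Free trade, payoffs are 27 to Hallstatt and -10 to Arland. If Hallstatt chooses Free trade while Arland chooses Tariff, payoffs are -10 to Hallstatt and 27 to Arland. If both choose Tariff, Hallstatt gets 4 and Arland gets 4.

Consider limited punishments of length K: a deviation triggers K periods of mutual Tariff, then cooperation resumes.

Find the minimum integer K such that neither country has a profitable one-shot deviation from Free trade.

No profitable deviation requires (14−4)(δ+…+δ^K) ≥ 27−14, i.e. δ+…+δ^K ≥ 13/10 ≈ 1.3000.
With δ = 2/3, the partial sums are K=1: 0.6667, K=2: 1.1111, K=3: 1.4074.
K = 3 is the first length at which the sum reaches 1.3000.

3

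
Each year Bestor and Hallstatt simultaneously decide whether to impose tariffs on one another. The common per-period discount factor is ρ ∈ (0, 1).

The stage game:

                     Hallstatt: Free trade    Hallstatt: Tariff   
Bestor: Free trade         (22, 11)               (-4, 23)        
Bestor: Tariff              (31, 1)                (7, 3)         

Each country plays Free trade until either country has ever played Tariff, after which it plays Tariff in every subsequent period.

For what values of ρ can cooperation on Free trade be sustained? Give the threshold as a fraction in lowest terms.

3/5

For Bestor: deviation gain 31−22 = 9, per-period punishment loss 22−7 = 15. IC gives ρ ≥ 9/24 = 3/8.
For Hallstatt: gain 12, loss 8 per period, so ρ ≥ 12/20 = 3/5.
The tighter constraint is Hallstatt's, so cooperation needs ρ ≥ 3/5.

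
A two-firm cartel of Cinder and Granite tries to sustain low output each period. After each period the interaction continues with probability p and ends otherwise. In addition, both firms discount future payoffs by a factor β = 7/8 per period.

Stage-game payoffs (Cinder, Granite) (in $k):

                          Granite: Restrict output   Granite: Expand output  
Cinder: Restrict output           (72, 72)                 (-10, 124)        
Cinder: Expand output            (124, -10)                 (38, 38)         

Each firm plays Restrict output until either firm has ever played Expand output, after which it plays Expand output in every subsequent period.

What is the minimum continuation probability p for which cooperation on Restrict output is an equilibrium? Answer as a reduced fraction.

208/301

Expected continuation weight on next period's payoff is β·p = 7/8·p, which plays the role of the discount factor.
Cooperation requires 7/8·p ≥ (124−72)/(124−38) = 26/43, hence p ≥ 208/301.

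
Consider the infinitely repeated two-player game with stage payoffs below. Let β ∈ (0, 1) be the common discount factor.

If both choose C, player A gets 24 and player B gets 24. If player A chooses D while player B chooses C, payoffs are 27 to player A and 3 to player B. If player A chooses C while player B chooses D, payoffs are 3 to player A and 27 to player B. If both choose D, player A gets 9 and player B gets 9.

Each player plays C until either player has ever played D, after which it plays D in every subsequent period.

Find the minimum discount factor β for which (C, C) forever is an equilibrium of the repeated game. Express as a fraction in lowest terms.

24/(1−β) ≥ 27 + 9β/(1−β)
24 ≥ 27 − 18β
β ≥ 3/18 = 1/6.

1/6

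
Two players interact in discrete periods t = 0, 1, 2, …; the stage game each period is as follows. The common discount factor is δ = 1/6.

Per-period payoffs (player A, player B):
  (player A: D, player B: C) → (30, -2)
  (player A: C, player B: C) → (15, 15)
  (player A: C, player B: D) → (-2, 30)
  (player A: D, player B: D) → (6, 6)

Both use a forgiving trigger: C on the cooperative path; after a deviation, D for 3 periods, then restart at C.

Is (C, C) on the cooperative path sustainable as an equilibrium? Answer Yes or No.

A one-shot deviation gives 30 now, then 6 for 3 periods, then back to 15.
Gain from deviating: (30−15) today; loss: (15−6) in each of the next 3 periods.
No-deviation condition: (15−6)(δ+…+δ^3) ≥ 30−15, i.e. δ+…+δ^3 ≥ 5/3.
At δ = 1/6: δ+…+δ^3 = 0.1991 < 1.6667.
So cooperation is not sustainable.

No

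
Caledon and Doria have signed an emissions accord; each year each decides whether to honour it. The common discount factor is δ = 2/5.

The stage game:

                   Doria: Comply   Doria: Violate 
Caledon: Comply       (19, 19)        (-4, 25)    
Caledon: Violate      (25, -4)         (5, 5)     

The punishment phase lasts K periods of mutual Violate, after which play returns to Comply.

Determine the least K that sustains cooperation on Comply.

No profitable deviation requires (19−5)(δ+…+δ^K) ≥ 25−19, i.e. δ+…+δ^K ≥ 3/7 ≈ 0.4286.
With δ = 2/5, the partial sums are K=1: 0.4000, K=2: 0.5600.
K = 2 is the first length at which the sum reaches 0.4286.

2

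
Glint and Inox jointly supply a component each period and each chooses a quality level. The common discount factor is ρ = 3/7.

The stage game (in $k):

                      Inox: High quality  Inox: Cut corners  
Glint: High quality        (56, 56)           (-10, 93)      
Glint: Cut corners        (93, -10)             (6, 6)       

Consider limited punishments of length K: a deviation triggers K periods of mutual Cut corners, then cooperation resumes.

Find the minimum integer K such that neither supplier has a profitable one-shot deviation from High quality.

No profitable deviation requires (56−6)(ρ+…+ρ^K) ≥ 93−56, i.e. ρ+…+ρ^K ≥ 37/50 ≈ 0.7400.
With ρ = 3/7, the partial sums are K=1: 0.4286, K=2: 0.6122, K=3: 0.6910, K=4: 0.7247, K=5: 0.7392, K=6: 0.7454.
K = 6 is the first length at which the sum reaches 0.7400.

6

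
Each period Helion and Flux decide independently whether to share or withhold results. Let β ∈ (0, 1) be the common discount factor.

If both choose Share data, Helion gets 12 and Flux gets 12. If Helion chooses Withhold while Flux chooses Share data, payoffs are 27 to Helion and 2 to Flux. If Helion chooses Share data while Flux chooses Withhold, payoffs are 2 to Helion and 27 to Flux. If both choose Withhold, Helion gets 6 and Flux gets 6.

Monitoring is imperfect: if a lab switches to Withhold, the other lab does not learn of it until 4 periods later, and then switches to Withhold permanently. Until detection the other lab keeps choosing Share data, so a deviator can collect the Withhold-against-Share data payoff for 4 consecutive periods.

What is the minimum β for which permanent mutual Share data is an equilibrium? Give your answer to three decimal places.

0.919

Deviating for the 4 undetected periods gains 27−12 = 15 per period over cooperation, then loses 12−6 = 6 per period forever once punishment starts.
Gain: 15(1 + β + … + β^3); loss: 6·β^4/(1−β).
No profitable deviation ⇔ 15(1−β^4) ≤ 6·β^4, i.e. β^4 ≥ 15/(15+6) = 5/7.
Hence β ≥ (5/7)^(1/4) ≈ 0.919.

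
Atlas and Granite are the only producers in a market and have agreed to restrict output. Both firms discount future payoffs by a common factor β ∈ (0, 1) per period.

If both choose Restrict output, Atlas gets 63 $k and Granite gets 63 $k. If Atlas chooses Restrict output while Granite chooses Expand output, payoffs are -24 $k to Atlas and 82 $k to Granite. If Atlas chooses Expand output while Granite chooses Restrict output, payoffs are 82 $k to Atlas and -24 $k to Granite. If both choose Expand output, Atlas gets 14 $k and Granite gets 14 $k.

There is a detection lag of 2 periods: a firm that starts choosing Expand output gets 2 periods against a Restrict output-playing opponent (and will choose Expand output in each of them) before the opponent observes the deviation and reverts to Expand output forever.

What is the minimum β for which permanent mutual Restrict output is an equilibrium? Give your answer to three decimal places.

Deviating for the 2 undetected periods gains 82−63 = 19 per period over cooperation, then loses 63−14 = 49 per period forever once punishment starts.
Gain: 19(1 + β + … + β^1); loss: 49·β^2/(1−β).
No profitable deviation ⇔ 19(1−β^2) ≤ 49·β^2, i.e. β^2 ≥ 19/(19+49) = 19/68.
Hence β ≥ (19/68)^(1/2) ≈ 0.529.

0.529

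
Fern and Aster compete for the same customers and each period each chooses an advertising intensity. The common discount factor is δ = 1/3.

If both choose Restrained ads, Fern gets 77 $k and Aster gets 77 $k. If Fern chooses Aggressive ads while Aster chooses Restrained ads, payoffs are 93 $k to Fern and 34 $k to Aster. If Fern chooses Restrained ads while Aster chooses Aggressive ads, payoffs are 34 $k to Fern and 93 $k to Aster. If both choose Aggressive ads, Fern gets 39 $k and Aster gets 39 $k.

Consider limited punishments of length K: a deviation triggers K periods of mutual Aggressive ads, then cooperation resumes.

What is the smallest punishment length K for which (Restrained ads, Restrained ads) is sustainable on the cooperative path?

2

Need Σ_{k=1}^{K} δ^k ≥ (93−77)/(77−39) = 0.4211 at δ = 1/3.
At K = 1 the sum is 0.3333 < 0.4211; at K = 2 it is 0.4444 ≥ 0.4211.
So the minimum punishment length is K = 2.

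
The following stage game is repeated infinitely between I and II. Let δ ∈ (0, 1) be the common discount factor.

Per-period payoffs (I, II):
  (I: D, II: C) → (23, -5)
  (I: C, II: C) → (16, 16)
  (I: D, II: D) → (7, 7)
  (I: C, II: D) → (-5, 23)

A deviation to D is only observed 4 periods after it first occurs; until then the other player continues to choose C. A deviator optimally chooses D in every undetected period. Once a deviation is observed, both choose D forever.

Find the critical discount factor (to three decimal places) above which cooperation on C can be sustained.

The best deviation is to choose D for all 4 undetected periods, earning 23 each, then 7 forever once detected.
Deviation value: 23(1−δ^4)/(1−δ) + 7δ^4/(1−δ); cooperation value: 16/(1−δ).
IC: 16 ≥ 23(1−δ^4) + 7δ^4 = 23 − 16δ^4.
So δ^4 ≥ 7/16, giving δ ≥ (7/16)^(1/4) ≈ 0.813.

0.813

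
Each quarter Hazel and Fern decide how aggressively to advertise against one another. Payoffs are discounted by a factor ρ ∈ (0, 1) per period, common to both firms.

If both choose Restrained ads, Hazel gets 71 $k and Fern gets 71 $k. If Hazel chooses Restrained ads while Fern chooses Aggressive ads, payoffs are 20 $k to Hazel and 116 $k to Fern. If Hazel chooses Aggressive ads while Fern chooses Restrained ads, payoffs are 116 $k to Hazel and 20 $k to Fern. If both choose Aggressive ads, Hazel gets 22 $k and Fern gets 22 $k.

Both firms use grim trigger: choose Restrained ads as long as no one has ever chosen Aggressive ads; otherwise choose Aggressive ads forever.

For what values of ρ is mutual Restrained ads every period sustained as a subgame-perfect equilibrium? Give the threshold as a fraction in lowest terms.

45/94

One-period gain from deviating is 116 − 71 = 45. The loss is 71 − 22 = 49 in every subsequent period, with present value 49·ρ/(1−ρ).
Deviation is unprofitable when 49·ρ/(1−ρ) ≥ 45, i.e. ρ/(1−ρ) ≥ 45/49.
Equivalently ρ ≥ 45/(45+49) = 45/94.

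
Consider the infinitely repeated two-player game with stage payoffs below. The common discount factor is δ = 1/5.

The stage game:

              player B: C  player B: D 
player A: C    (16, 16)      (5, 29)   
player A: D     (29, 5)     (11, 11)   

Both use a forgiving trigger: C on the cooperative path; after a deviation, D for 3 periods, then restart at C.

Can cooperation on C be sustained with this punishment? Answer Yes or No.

IC: δ+…+δ^3 ≥ (29−16)/(16−11) = 13/5.
At δ = 1/5: partial sum = 0.2480 < 2.6000. Cooperation not sustainable.

No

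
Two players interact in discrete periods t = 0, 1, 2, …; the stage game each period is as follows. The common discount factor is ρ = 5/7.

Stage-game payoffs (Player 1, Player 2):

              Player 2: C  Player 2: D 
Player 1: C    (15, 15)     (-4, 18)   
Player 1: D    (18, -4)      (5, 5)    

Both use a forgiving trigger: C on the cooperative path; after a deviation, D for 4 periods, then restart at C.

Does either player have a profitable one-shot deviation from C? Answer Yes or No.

No

A one-shot deviation gives 18 now, then 5 for 4 periods, then back to 15.
Gain from deviating: (18−15) today; loss: (15−5) in each of the next 4 periods.
No-deviation condition: (15−5)(ρ+…+ρ^4) ≥ 18−15, i.e. ρ+…+ρ^4 ≥ 3/10.
At ρ = 5/7: ρ+…+ρ^4 = 1.8492 ≥ 0.3000.
So cooperation is sustainable.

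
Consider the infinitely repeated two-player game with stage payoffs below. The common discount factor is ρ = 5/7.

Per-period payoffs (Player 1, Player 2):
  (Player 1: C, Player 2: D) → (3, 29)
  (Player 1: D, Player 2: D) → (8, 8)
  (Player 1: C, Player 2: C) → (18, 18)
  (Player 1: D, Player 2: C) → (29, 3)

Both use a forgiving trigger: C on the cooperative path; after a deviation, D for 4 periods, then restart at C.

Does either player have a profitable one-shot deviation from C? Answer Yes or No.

No

A one-shot deviation gives 29 now, then 8 for 4 periods, then back to 18.
Gain from deviating: (29−18) today; loss: (18−8) in each of the next 4 periods.
No-deviation condition: (18−8)(ρ+…+ρ^4) ≥ 29−18, i.e. ρ+…+ρ^4 ≥ 11/10.
At ρ = 5/7: ρ+…+ρ^4 = 1.8492 ≥ 1.1000.
So cooperation is sustainable.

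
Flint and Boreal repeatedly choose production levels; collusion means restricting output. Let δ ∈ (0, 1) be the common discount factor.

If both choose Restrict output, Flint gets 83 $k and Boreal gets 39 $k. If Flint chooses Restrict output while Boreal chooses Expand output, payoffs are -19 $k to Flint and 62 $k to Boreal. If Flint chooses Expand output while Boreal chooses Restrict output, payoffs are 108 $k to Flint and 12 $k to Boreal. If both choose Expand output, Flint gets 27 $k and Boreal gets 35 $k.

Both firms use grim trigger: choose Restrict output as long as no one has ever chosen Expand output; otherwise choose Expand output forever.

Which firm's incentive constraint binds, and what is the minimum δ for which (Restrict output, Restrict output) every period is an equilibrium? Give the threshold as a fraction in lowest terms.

Flint: cooperation gives 83 each period; deviation gives 108 once then 27 forever.
  83/(1−δ) ≥ 108 + 27δ/(1−δ) ⇒ δ ≥ 25/81.
Boreal: cooperation gives 39 each period; deviation gives 62 once then 35 forever.
  δ ≥ 23/27.
Both must hold, so the binding constraint is Boreal's: δ ≥ 23/27.

Boreal; δ ≥ 23/27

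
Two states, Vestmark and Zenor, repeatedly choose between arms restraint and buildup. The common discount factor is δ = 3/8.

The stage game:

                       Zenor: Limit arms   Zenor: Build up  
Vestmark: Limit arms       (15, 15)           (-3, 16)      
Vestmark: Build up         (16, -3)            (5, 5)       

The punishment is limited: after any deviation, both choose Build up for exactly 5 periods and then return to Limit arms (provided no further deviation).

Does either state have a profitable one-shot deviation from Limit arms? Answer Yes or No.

IC: δ+…+δ^5 ≥ (16−15)/(15−5) = 1/10.
At δ = 3/8: partial sum = 0.5956 ≥ 0.1000. Cooperation sustainable.

No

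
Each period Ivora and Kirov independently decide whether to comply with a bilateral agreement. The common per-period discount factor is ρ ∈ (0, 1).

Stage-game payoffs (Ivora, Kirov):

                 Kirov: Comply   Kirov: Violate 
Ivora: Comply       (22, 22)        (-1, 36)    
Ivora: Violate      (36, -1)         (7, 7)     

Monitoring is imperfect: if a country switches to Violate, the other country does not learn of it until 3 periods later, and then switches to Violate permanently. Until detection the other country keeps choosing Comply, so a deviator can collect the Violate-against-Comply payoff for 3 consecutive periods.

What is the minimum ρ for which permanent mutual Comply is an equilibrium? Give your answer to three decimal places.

Deviating for the 3 undetected periods gains 36−22 = 14 per period over cooperation, then loses 22−7 = 15 per period forever once punishment starts.
Gain: 14(1 + ρ + … + ρ^2); loss: 15·ρ^3/(1−ρ).
No profitable deviation ⇔ 14(1−ρ^3) ≤ 15·ρ^3, i.e. ρ^3 ≥ 14/(14+15) = 14/29.
Hence ρ ≥ (14/29)^(1/3) ≈ 0.784.

0.784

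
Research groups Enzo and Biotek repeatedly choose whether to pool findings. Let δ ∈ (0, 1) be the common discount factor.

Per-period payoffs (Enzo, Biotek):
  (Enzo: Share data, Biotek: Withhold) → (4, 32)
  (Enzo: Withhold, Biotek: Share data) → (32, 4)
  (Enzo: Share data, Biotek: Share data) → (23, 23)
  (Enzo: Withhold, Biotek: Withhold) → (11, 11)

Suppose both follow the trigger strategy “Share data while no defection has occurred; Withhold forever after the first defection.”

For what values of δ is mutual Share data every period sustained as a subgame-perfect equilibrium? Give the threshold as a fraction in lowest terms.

3/7

23/(1−δ) ≥ 32 + 11δ/(1−δ)
23 ≥ 32 − 21δ
δ ≥ 9/21 = 3/7.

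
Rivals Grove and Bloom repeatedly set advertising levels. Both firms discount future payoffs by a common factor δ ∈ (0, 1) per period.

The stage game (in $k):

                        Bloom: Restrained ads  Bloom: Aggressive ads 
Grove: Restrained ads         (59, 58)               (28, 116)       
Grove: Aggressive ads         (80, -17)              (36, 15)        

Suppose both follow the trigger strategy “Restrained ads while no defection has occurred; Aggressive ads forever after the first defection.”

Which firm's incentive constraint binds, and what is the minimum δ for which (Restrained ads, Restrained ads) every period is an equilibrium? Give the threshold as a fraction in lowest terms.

For Grove: deviation gain 80−59 = 21, per-period punishment loss 59−36 = 23. IC gives δ ≥ 21/44.
For Bloom: gain 58, loss 43 per period, so δ ≥ 58/101.
The tighter constraint is Bloom's, so cooperation needs δ ≥ 58/101.

Bloom; δ ≥ 58/101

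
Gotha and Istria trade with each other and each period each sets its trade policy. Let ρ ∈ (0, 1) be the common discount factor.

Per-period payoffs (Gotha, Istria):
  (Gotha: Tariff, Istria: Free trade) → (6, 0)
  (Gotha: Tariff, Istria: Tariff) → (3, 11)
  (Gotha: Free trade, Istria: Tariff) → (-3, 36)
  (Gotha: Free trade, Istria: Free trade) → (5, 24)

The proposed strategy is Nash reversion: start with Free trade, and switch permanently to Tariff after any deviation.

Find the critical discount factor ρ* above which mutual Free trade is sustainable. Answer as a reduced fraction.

12/25

Gotha: cooperation gives 5 each period; deviation gives 6 once then 3 forever.
  5/(1−ρ) ≥ 6 + 3ρ/(1−ρ) ⇒ ρ ≥ 1/3.
Istria: cooperation gives 24 each period; deviation gives 36 once then 11 forever.
  ρ ≥ 12/25.
Both must hold, so the binding constraint is Istria's: ρ ≥ 12/25.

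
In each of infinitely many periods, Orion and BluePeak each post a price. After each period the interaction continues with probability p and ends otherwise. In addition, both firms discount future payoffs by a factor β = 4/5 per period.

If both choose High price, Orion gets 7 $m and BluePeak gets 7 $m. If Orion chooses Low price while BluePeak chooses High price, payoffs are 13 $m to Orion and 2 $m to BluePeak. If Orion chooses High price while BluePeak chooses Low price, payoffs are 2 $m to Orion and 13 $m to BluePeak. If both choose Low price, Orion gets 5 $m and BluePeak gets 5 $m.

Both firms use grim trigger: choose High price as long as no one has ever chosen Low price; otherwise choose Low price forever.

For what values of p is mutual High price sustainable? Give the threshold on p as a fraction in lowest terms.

15/16

With continuation probability p and discount β, the effective per-period discount factor is βp.
Grim-trigger IC: βp ≥ (13−7)/(13−5) = 3/4.
So p ≥ (3/4)/(4/5) = 15/16.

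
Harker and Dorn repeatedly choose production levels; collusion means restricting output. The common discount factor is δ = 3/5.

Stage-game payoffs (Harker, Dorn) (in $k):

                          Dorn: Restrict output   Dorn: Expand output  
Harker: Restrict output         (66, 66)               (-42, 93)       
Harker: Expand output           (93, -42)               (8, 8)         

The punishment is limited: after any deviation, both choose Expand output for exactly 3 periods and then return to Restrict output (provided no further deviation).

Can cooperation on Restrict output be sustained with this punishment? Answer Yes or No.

Comparing payoff streams over the 4 periods until play realigns: cooperate → 66(1+δ+…+δ^3); deviate → 93 + 8(δ+…+δ^3).
Cooperation is sustained iff (66−8)(δ+…+δ^3) ≥ 93−66.
δ+…+δ^3 = 3/5·(1−(3/5)^3)/(1−3/5) = 1.1760, and (93−66)/(66−8) = 0.4655.
1.1760 ≥ 0.4655, so cooperation is sustainable.

Yes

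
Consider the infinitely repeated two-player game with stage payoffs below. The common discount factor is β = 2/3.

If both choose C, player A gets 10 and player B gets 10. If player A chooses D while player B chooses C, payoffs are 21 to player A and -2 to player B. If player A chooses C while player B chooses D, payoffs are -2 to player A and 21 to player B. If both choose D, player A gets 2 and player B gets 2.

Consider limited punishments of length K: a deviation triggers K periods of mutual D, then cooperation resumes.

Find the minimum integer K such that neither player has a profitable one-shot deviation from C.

3

Need Σ_{k=1}^{K} β^k ≥ (21−10)/(10−2) = 1.3750 at β = 2/3.
At K = 2 the sum is 1.1111 < 1.3750; at K = 3 it is 1.4074 ≥ 1.3750.
So the minimum punishment length is K = 3.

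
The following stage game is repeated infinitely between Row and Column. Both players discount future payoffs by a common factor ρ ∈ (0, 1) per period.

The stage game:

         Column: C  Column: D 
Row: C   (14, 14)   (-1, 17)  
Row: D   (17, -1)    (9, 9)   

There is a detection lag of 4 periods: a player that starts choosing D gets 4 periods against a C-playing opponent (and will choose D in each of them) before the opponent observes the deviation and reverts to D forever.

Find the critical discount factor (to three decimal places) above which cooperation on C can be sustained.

0.783

Deviating for the 4 undetected periods gains 17−14 = 3 per period over cooperation, then loses 14−9 = 5 per period forever once punishment starts.
Gain: 3(1 + ρ + … + ρ^3); loss: 5·ρ^4/(1−ρ).
No profitable deviation ⇔ 3(1−ρ^4) ≤ 5·ρ^4, i.e. ρ^4 ≥ 3/(3+5) = 3/8.
Hence ρ ≥ (3/8)^(1/4) ≈ 0.783.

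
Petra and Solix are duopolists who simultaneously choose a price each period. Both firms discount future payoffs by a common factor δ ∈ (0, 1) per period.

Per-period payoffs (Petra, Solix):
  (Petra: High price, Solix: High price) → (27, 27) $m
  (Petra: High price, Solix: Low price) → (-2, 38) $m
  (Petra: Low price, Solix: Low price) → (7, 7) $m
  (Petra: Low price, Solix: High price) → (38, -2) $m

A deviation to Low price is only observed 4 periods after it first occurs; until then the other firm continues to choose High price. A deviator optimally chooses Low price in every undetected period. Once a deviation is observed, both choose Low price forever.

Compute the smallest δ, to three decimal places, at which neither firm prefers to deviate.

A deviator earns 38 for 4 periods, then 7 forever; cooperating earns 27 forever. Multiplying the IC by (1−δ):
27 ≥ 38(1−δ^4) + 7δ^4, so 31·δ^4 ≥ 11 and δ^4 ≥ 11/31.
δ ≥ (11/31)^(1/4) ≈ 0.772.

0.772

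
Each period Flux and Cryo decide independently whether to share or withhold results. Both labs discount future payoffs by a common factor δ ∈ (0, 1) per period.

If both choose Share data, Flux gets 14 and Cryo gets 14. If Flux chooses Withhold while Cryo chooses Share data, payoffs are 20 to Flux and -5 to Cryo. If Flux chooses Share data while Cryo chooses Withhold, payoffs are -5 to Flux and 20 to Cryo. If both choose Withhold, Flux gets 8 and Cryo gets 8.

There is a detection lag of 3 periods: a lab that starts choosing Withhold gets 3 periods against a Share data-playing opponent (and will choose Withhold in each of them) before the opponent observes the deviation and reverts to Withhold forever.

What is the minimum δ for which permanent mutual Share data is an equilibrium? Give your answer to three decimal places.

A deviator earns 20 for 3 periods, then 8 forever; cooperating earns 14 forever. Multiplying the IC by (1−δ):
14 ≥ 20(1−δ^3) + 8δ^3, so 12·δ^3 ≥ 6 and δ^3 ≥ 1/2.
δ ≥ (1/2)^(1/3) ≈ 0.794.

0.794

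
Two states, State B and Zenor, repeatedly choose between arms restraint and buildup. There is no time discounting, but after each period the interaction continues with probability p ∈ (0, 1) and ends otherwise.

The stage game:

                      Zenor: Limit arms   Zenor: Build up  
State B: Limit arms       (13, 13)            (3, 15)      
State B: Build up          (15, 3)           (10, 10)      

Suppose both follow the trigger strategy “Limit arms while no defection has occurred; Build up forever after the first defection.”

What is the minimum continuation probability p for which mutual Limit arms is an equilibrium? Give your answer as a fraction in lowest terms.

2/5

With no time discounting, the continuation probability p plays the role of the discount factor.
Grim-trigger IC: 13/(1−p) ≥ 15 + 10p/(1−p) ⇒ p ≥ (15−13)/(15−10) = 2/5.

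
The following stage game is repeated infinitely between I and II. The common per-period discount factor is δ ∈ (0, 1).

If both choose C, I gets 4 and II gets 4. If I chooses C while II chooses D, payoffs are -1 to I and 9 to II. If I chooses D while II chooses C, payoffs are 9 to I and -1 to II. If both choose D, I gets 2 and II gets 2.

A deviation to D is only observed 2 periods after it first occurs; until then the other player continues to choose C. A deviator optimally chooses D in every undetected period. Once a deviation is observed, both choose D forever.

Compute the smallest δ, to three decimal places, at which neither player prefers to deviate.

Deviating for the 2 undetected periods gains 9−4 = 5 per period over cooperation, then loses 4−2 = 2 per period forever once punishment starts.
Gain: 5(1 + δ + … + δ^1); loss: 2·δ^2/(1−δ).
No profitable deviation ⇔ 5(1−δ^2) ≤ 2·δ^2, i.e. δ^2 ≥ 5/(5+2) = 5/7.
Hence δ ≥ (5/7)^(1/2) ≈ 0.845.

0.845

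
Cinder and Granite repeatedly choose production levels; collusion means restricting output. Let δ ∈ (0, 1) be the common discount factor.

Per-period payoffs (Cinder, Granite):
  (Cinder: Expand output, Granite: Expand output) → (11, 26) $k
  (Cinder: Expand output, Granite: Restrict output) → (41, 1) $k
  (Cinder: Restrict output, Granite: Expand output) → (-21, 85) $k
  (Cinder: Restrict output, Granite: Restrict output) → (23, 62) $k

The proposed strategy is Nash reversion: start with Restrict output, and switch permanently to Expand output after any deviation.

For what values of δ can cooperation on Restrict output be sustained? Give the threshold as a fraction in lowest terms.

3/5

Cinder: cooperation gives 23 each period; deviation gives 41 once then 11 forever.
  23/(1−δ) ≥ 41 + 11δ/(1−δ) ⇒ δ ≥ 18/30 = 3/5.
Granite: cooperation gives 62 each period; deviation gives 85 once then 26 forever.
  δ ≥ 23/59.
Both must hold, so the binding constraint is Cinder's: δ ≥ 3/5.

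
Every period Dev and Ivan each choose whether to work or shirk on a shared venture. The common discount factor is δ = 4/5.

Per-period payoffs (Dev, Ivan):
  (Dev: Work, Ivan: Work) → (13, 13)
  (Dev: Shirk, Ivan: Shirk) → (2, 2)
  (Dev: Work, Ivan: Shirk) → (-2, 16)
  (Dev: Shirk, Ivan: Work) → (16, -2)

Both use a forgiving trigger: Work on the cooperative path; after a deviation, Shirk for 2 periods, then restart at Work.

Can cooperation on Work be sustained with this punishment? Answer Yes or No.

Yes

IC: δ+…+δ^2 ≥ (16−13)/(13−2) = 3/11.
At δ = 4/5: partial sum = 1.4400 ≥ 0.2727. Cooperation sustainable.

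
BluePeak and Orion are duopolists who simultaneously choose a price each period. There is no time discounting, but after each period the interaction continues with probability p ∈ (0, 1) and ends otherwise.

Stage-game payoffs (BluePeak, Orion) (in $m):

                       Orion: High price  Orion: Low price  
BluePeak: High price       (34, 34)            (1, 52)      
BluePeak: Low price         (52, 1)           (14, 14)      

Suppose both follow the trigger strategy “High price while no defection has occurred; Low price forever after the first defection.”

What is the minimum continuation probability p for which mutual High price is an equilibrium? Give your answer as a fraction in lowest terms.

With no time discounting, the continuation probability p plays the role of the discount factor.
Grim-trigger IC: 34/(1−p) ≥ 52 + 14p/(1−p) ⇒ p ≥ (52−34)/(52−14) = 9/19.

9/19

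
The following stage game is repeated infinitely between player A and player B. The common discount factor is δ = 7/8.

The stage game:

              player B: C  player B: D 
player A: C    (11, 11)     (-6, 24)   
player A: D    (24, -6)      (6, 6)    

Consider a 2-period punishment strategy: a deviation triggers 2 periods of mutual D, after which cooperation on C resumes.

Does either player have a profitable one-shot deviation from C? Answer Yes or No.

Comparing payoff streams over the 3 periods until play realigns: cooperate → 11(1+δ+…+δ^2); deviate → 24 + 6(δ+…+δ^2).
Cooperation is sustained iff (11−6)(δ+…+δ^2) ≥ 24−11.
δ+…+δ^2 = 7/8·(1−(7/8)^2)/(1−7/8) = 1.6406, and (24−11)/(11−6) = 2.6000.
1.6406 < 2.6000, so cooperation is not sustainable.

Yes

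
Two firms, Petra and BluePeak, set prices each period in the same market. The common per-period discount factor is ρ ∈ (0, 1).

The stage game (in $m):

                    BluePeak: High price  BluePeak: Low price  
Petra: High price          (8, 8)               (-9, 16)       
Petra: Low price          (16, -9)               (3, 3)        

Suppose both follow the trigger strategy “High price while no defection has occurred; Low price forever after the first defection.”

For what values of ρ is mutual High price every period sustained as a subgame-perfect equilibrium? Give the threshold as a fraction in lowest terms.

8/13

Under grim trigger the critical discount factor is (T−C)/(T−P) with T = 16, C = 8, P = 3.
ρ* = (16−8)/(16−3) = 8/13.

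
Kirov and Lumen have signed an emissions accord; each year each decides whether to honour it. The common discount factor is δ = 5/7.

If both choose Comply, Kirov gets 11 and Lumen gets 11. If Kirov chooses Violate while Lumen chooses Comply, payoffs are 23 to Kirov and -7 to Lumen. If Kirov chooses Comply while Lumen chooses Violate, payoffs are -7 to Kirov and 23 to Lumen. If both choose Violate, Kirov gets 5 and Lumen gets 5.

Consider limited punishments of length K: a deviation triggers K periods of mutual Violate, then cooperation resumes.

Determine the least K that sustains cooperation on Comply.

IC: δ(1−δ^K)/(1−δ) ≥ (23−11)/(11−5) = 2.
With δ = 5/7: need 1 − δ^K ≥ 2·(1−5/7)/(5/7), i.e. δ^K ≤ 0.2000.
Since (5/7)^4 = 0.2603 and (5/7)^5 = 0.1859, the smallest such K is 5.

5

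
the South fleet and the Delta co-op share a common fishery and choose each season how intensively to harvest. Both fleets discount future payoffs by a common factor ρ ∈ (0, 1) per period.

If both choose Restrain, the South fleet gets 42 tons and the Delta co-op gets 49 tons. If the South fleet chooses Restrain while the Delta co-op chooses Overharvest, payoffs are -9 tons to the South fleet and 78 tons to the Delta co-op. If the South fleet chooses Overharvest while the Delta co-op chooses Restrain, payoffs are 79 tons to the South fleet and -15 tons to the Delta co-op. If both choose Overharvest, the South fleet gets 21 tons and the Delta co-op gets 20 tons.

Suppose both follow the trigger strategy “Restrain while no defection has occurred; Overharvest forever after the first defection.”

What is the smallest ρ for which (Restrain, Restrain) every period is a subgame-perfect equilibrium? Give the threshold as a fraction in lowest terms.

37/58

the South fleet's threshold: (79−42)/(79−21) = 37/58.
the Delta co-op's threshold: (78−49)/(78−20) = 1/2.
37/58 > 1/2, so the South fleet binds and ρ* = 37/58.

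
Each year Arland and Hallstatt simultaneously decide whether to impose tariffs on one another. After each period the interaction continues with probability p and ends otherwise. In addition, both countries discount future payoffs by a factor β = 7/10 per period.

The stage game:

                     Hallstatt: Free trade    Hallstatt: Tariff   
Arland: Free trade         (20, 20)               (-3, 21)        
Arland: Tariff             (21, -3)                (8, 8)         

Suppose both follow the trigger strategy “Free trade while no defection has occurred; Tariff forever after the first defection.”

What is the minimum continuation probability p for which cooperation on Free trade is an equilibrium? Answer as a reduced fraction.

With continuation probability p and discount β, the effective per-period discount factor is βp.
Grim-trigger IC: βp ≥ (21−20)/(21−8) = 1/13.
So p ≥ (1/13)/(7/10) = 10/91.

10/91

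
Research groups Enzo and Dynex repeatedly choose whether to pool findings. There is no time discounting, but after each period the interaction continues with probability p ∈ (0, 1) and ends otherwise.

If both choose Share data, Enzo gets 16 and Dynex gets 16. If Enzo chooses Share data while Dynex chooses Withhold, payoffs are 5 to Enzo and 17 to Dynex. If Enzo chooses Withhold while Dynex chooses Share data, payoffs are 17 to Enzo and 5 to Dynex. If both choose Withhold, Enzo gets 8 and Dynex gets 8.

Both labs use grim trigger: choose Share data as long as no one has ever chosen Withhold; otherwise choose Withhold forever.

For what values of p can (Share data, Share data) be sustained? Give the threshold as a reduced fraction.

Expected cooperation value is 16 + p·16 + p²·16 + … = 16/(1−p); deviation gives 17 + p·8/(1−p).
16 ≥ 17(1−p) + 8p ⇒ 9p ≥ 1 ⇒ p ≥ 1/9.

1/9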